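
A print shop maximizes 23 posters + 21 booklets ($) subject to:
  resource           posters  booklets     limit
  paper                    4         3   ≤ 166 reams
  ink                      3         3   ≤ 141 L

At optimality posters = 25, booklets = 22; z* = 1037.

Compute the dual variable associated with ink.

Check each constraint at x*: paper 166/166 (tight); ink 141/141 (tight).
Dual feasibility on the basic columns requires 4·y_paper + 3·y_ink = 23, 3·y_paper + 3·y_ink = 21.
This yields shadow prices y_paper = 2, y_ink = 5.
Shadow price of ink = 5.

5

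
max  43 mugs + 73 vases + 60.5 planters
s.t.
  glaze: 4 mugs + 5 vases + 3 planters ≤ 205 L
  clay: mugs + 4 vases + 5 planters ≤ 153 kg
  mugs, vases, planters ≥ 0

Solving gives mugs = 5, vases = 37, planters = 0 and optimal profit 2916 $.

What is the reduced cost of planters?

-1.5

Check each constraint at x*: glaze 205/205 (tight); clay 153/153 (tight).
From A_Bᵀ y = c: 4·y_glaze + 1·y_clay = 43; 5·y_glaze + 4·y_clay = 73.
→ y_glaze = 9 and y_clay = 7.
Reduced cost of planters: c₃ − yᵀa₃ = 60.5 − (9·3 + 7·5) = 60.5 − 62 = -1.5.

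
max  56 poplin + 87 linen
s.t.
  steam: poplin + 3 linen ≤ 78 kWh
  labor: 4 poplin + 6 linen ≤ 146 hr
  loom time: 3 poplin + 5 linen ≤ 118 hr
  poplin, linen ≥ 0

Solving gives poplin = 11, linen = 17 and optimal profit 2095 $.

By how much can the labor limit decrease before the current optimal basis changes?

Binding constraints: labor, loom time. The basis is B = [[4,6],[3,5]] with det 2.
Per unit decrease in labor, x* moves by d = (-2.5, 1.5).
The basis stays optimal until poplin reaches 0; allowable decrease = 4.4 hr.

4.4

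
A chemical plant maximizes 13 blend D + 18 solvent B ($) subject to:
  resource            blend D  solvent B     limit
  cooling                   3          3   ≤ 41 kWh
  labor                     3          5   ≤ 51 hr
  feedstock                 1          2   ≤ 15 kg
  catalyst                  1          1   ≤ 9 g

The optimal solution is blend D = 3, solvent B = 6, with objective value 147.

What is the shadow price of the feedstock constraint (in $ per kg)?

5

Binding: feedstock and catalyst. Non-binding: cooling (14 unused), labor (12 unused).
Since cooling, labor are not tight, their duals are 0.
The binding rows give the dual system: 1·y_feedstock + 1·y_catalyst = 13 and 2·y_feedstock + 1·y_catalyst = 18.
→ y_feedstock = 5 and y_catalyst = 8.
Shadow price of feedstock = 5.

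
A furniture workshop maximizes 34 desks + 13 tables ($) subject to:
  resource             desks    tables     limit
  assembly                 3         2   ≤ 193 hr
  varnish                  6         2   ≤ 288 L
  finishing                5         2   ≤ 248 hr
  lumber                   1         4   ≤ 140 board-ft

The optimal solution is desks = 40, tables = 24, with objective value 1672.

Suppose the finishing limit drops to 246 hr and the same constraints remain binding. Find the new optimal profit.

Check each constraint at x*: assembly 168/193 (slack 25); varnish 288/288 (tight); finishing 248/248 (tight); lumber 136/140 (slack 4).
By complementary slackness, y = 0 for the non-binding constraints.
Dual feasibility on the basic columns requires 6·y_varnish + 5·y_finishing = 34, 2·y_varnish + 2·y_finishing = 13.
Solving: y_varnish = 1.5, y_finishing = 5.
Δz = y_finishing·Δb = 5 × (-2) = -10, so new z* = 1672 − 10 = 1662.

1662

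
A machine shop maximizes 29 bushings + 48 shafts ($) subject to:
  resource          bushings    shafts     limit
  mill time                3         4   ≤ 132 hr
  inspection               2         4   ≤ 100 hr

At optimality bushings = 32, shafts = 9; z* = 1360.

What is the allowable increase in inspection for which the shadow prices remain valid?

Binding constraints: mill time, inspection. The basis is B = [[3,4],[2,4]] with det 4.
Per unit increase in inspection, x* moves by d = (-1, 0.75).
The basis stays optimal until bushings reaches 0; allowable increase = 32 hr.

32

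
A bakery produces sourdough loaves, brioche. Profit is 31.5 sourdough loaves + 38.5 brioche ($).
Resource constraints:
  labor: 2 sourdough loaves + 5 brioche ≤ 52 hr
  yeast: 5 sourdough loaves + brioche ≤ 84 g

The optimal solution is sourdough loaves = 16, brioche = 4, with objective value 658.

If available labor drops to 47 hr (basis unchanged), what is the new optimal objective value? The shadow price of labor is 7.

623

Δb = -5, so new z* = 658 + (7)·(-5) = 658 − 35 = 623.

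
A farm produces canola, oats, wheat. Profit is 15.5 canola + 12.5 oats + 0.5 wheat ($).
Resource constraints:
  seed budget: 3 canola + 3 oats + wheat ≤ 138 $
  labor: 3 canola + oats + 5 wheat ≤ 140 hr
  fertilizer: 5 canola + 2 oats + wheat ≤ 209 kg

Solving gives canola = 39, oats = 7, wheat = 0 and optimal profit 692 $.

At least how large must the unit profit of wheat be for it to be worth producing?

4.5

Check each constraint at x*: seed budget 138/138 (tight); labor 124/140 (slack 16); fertilizer 209/209 (tight).
Slack constraints have shadow price 0 (complementary slackness).
The binding rows give the dual system: 3·y_seed budget + 5·y_fertilizer = 15.5 and 3·y_seed budget + 2·y_fertilizer = 12.5.
→ y_seed budget = 3.5 and y_fertilizer = 1.
wheat enters the basis when its profit ≥ yᵀa₃ = 3.5·1 + 1·1 = 4.5.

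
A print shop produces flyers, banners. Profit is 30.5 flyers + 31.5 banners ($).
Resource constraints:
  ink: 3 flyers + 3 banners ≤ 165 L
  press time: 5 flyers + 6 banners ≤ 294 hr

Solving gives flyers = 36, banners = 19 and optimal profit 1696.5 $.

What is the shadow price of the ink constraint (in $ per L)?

Check each constraint at x*: ink 165/165 (tight); press time 294/294 (tight).
Dual feasibility on the basic columns requires 3·y_ink + 5·y_press time = 30.5, 3·y_ink + 6·y_press time = 31.5.
→ y_ink = 8.5 and y_press time = 1.
Shadow price of ink = 8.5.

8.5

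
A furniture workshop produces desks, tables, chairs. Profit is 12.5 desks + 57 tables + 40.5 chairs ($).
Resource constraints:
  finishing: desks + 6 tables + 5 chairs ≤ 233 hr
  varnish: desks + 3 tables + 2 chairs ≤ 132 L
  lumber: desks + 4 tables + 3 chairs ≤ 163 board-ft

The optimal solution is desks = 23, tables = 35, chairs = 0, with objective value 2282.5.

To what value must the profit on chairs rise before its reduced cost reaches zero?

Binding: finishing and lumber. Non-binding: varnish (4 unused).
By complementary slackness, y = 0 for the non-binding constraint.
From A_Bᵀ y = c: 1·y_finishing + 1·y_lumber = 12.5; 6·y_finishing + 4·y_lumber = 57.
→ y_finishing = 3.5 and y_lumber = 9.
chairs enters the basis when its profit ≥ yᵀa₃ = 3.5·5 + 9·3 = 44.5.

44.5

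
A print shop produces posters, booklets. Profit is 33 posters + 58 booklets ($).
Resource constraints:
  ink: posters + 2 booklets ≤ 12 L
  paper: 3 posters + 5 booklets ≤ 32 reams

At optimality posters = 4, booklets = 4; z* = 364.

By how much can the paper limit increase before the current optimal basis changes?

4

Binding constraints: ink, paper. The basis is B = [[1,2],[3,5]] with det -1.
Per unit increase in paper, x* moves by d = (2, -1).
The basis stays optimal until booklets reaches 0; allowable increase = 4 reams.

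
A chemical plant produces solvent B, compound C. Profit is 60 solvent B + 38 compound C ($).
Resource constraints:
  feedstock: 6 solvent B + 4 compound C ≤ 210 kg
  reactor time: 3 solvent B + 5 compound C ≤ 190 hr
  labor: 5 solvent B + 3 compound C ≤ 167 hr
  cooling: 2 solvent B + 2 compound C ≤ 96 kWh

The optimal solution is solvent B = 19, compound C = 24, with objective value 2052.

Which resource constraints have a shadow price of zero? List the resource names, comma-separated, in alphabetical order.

feedstock: 210/210 (binding)
reactor time: 177/190 (slack 13)
labor: 167/167 (binding)
cooling: 86/96 (slack 10)
By complementary slackness, a constraint with positive slack has shadow price 0 → cooling, reactor time.

cooling, reactor time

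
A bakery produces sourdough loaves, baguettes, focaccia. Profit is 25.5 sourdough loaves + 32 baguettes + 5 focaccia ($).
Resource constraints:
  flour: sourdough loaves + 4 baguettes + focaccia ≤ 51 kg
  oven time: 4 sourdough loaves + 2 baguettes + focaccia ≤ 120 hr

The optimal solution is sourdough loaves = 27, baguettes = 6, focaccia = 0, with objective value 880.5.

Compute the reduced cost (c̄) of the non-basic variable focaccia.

Check each constraint at x*: flour 51/51 (tight); oven time 120/120 (tight).
The binding rows give the dual system: 1·y_flour + 4·y_oven time = 25.5 and 4·y_flour + 2·y_oven time = 32.
This yields shadow prices y_flour = 5.5, y_oven time = 5.
Reduced cost of focaccia: c₃ − yᵀa₃ = 5 − (5.5·1 + 5·1) = 5 − 10.5 = -5.5.

-5.5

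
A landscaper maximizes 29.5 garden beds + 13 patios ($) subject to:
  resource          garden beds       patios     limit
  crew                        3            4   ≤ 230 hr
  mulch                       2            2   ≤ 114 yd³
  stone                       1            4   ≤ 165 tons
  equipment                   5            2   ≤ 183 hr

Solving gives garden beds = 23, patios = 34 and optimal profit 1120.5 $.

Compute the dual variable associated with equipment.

Check each constraint at x*: crew 205/230 (slack 25); mulch 114/114 (tight); stone 159/165 (slack 6); equipment 183/183 (tight).
Slack constraints have shadow price 0 (complementary slackness).
Dual feasibility on the basic columns requires 2·y_mulch + 5·y_equipment = 29.5, 2·y_mulch + 2·y_equipment = 13.
Solving: y_mulch = 1, y_equipment = 5.5.
Shadow price of equipment = 5.5.

5.5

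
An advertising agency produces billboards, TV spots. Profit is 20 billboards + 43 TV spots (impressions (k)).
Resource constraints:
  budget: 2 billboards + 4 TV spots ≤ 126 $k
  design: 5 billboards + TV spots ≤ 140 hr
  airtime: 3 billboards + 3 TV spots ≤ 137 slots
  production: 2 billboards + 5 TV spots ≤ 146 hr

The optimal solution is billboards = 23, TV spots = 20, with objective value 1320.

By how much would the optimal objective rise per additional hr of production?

3

At the optimum: budget uses 126 of 126 (binding); design uses 135 of 140 (slack = 5); airtime uses 129 of 137 (slack = 8); production uses 146 of 146 (binding).
Since design, airtime are not tight, their duals are 0.
Dual feasibility on the basic columns requires 2·y_budget + 2·y_production = 20, 4·y_budget + 5·y_production = 43.
Solving: y_budget = 7, y_production = 3.
Shadow price of production = 3.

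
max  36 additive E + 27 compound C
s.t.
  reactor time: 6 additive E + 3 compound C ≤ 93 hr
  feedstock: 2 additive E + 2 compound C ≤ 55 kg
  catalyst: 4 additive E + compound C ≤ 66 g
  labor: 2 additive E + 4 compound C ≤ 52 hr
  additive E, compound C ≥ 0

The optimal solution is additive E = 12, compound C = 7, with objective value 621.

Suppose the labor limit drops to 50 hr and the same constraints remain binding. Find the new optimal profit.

615

Check each constraint at x*: reactor time 93/93 (tight); feedstock 38/55 (slack 17); catalyst 55/66 (slack 11); labor 52/52 (tight).
Slack constraints have shadow price 0 (complementary slackness).
The binding rows give the dual system: 6·y_reactor time + 2·y_labor = 36 and 3·y_reactor time + 4·y_labor = 27.
Solving: y_reactor time = 5, y_labor = 3.
Δz = y_labor·Δb = 3 × (-2) = -6, so new z* = 621 − 6 = 615.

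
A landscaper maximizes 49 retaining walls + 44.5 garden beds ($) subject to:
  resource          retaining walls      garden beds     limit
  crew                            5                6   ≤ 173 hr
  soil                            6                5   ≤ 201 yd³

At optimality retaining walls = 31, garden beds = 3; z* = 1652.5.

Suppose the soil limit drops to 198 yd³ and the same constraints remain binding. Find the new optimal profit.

Check each constraint at x*: crew 173/173 (tight); soil 201/201 (tight).
Dual feasibility on the basic columns requires 5·y_crew + 6·y_soil = 49, 6·y_crew + 5·y_soil = 44.5.
Solving: y_crew = 2, y_soil = 6.5.
Δz = y_soil·Δb = 6.5 × (-3) = -19.5, so new z* = 1652.5 − 19.5 = 1633.

1633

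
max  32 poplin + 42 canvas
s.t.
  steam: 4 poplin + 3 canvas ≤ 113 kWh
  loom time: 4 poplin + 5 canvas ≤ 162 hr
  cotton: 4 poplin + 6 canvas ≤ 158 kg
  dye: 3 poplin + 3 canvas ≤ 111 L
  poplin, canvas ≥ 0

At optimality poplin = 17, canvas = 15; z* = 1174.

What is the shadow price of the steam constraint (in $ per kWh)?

Check each constraint at x*: steam 113/113 (tight); loom time 143/162 (slack 19); cotton 158/158 (tight); dye 96/111 (slack 15).
Slack constraints have shadow price 0 (complementary slackness).
From A_Bᵀ y = c: 4·y_steam + 4·y_cotton = 32; 3·y_steam + 6·y_cotton = 42.
→ y_steam = 2 and y_cotton = 6.
Shadow price of steam = 2.

2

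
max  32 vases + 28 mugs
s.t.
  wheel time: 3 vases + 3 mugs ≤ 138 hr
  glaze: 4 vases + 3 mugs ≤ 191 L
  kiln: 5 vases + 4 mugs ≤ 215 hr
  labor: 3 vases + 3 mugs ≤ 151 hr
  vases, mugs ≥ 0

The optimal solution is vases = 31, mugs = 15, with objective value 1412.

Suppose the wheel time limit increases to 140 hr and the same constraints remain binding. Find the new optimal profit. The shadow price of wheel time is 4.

Δb = 2, so new z* = 1412 + (4)·(2) = 1412 + 8 = 1420.

1420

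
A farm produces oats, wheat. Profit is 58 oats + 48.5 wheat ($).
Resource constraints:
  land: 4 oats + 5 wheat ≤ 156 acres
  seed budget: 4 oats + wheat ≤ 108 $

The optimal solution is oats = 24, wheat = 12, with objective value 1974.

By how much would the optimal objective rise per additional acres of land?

At the optimum: land uses 156 of 156 (binding); seed budget uses 108 of 108 (binding).
The binding rows give the dual system: 4·y_land + 4·y_seed budget = 58 and 5·y_land + 1·y_seed budget = 48.5.
→ y_land = 8.5 and y_seed budget = 6.
Shadow price of land = 8.5.

8.5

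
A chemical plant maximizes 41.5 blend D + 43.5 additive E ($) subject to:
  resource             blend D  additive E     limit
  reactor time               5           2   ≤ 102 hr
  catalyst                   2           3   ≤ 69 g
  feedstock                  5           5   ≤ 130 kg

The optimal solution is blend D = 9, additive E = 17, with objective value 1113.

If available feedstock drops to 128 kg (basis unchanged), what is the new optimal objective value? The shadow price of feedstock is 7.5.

1098

Δb = -2, so new z* = 1113 + (7.5)·(-2) = 1113 − 15 = 1098.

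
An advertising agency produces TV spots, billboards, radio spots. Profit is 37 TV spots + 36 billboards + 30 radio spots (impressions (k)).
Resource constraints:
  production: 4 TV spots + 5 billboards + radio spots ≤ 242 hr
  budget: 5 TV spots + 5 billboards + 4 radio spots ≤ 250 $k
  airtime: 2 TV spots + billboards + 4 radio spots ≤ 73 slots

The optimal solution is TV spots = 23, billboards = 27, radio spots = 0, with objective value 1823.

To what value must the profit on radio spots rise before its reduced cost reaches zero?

At the optimum: production uses 227 of 242 (slack = 15); budget uses 250 of 250 (binding); airtime uses 73 of 73 (binding).
Slack constraints have shadow price 0 (complementary slackness).
Dual feasibility on the basic columns requires 5·y_budget + 2·y_airtime = 37, 5·y_budget + 1·y_airtime = 36.
This yields shadow prices y_budget = 7, y_airtime = 1.
radio spots enters the basis when its profit ≥ yᵀa₃ = 7·4 + 1·4 = 32.

32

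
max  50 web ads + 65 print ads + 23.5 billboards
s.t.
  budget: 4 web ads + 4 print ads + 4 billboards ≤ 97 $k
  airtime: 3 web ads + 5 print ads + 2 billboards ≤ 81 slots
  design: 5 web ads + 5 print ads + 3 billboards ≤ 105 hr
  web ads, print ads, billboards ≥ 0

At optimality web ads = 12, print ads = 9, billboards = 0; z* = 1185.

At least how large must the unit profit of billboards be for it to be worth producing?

Binding: airtime and design. Non-binding: budget (13 unused).
Slack constraints have shadow price 0 (complementary slackness).
From A_Bᵀ y = c: 3·y_airtime + 5·y_design = 50; 5·y_airtime + 5·y_design = 65.
Solving: y_airtime = 7.5, y_design = 5.5.
billboards enters the basis when its profit ≥ yᵀa₃ = 7.5·2 + 5.5·3 = 31.5.

31.5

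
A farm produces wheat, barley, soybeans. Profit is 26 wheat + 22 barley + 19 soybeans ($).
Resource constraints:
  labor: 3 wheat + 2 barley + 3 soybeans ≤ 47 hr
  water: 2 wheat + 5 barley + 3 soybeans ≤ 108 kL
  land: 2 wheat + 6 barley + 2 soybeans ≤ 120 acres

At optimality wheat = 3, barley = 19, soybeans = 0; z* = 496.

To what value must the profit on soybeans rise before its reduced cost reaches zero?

Check each constraint at x*: labor 47/47 (tight); water 101/108 (slack 7); land 120/120 (tight).
By complementary slackness, y = 0 for the non-binding constraint.
The binding rows give the dual system: 3·y_labor + 2·y_land = 26 and 2·y_labor + 6·y_land = 22.
This yields shadow prices y_labor = 8, y_land = 1.
soybeans enters the basis when its profit ≥ yᵀa₃ = 8·3 + 1·2 = 26.

26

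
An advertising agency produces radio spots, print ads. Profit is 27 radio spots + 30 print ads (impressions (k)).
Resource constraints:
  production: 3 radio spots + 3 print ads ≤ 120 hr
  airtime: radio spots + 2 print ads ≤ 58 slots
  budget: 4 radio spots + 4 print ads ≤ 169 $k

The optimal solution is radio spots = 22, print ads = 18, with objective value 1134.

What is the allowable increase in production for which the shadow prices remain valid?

Binding constraints: production, airtime. The basis is B = [[3,3],[1,2]] with det 3.
Per unit increase in production, x* moves by d = (0.6667, -0.3333).
The basis stays optimal until budget becomes binding; allowable increase = 6.75 hr.

6.75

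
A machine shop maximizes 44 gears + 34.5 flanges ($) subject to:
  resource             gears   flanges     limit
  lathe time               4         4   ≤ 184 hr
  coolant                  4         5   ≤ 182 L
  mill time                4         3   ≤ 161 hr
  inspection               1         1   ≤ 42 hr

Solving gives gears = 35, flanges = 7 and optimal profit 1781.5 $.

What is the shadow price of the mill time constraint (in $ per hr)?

Check each constraint at x*: lathe time 168/184 (slack 16); coolant 175/182 (slack 7); mill time 161/161 (tight); inspection 42/42 (tight).
Slack constraints have shadow price 0 (complementary slackness).
Dual feasibility on the basic columns requires 4·y_mill time + 1·y_inspection = 44, 3·y_mill time + 1·y_inspection = 34.5.
This yields shadow prices y_mill time = 9.5, y_inspection = 6.
Shadow price of mill time = 9.5.

9.5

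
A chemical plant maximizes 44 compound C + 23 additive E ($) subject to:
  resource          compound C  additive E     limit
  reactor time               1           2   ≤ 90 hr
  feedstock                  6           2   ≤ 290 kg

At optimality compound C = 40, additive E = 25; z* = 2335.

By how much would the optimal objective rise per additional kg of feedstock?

6.5

At the optimum: reactor time uses 90 of 90 (binding); feedstock uses 290 of 290 (binding).
The binding rows give the dual system: 1·y_reactor time + 6·y_feedstock = 44 and 2·y_reactor time + 2·y_feedstock = 23.
→ y_reactor time = 5 and y_feedstock = 6.5.
Shadow price of feedstock = 6.5.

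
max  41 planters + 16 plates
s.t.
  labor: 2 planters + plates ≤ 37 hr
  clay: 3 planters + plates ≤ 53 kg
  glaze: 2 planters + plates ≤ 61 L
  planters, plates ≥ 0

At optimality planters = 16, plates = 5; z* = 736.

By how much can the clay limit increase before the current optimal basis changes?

2.5

Binding constraints: labor, clay. The basis is B = [[2,1],[3,1]] with det -1.
Per unit increase in clay, x* moves by d = (1, -2).
The basis stays optimal until plates reaches 0; allowable increase = 2.5 kg.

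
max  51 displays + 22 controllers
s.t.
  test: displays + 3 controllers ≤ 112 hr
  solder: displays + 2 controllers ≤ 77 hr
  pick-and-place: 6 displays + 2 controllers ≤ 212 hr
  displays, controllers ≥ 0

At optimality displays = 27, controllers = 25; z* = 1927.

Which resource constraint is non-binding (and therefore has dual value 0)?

test: 102/112 (slack 10)
solder: 77/77 (binding)
pick-and-place: 212/212 (binding)
By complementary slackness, a constraint with positive slack has shadow price 0 → test.

test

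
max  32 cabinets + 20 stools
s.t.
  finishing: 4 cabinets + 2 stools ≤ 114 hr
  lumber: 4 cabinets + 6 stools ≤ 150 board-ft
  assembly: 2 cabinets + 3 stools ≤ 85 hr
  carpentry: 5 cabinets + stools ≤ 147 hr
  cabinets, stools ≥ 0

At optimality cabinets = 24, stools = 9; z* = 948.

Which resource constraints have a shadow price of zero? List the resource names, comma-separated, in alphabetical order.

finishing: 114/114 (binding)
lumber: 150/150 (binding)
assembly: 75/85 (slack 10)
carpentry: 129/147 (slack 18)
By complementary slackness, a constraint with positive slack has shadow price 0 → assembly, carpentry.

assembly, carpentry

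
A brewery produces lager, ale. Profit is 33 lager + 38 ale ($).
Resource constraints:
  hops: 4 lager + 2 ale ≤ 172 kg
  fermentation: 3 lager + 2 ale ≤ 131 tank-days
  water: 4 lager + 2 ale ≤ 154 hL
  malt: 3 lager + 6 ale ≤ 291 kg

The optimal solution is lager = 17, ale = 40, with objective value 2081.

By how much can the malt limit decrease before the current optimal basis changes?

36

Binding constraints: fermentation, malt. The basis is B = [[3,2],[3,6]] with det 12.
Per unit decrease in malt, x* moves by d = (0.1667, -0.25).
The basis stays optimal until water becomes binding; allowable decrease = 36 kg.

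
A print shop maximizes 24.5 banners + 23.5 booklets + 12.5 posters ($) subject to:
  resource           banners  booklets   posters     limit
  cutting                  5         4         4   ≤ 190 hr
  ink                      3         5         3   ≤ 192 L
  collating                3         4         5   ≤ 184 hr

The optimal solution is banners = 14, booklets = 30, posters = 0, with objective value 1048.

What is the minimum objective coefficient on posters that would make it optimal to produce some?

20.5

Check each constraint at x*: cutting 190/190 (tight); ink 192/192 (tight); collating 162/184 (slack 22).
By complementary slackness, y = 0 for the non-binding constraint.
The binding rows give the dual system: 5·y_cutting + 3·y_ink = 24.5 and 4·y_cutting + 5·y_ink = 23.5.
Solving: y_cutting = 4, y_ink = 1.5.
posters enters the basis when its profit ≥ yᵀa₃ = 4·4 + 1.5·3 = 20.5.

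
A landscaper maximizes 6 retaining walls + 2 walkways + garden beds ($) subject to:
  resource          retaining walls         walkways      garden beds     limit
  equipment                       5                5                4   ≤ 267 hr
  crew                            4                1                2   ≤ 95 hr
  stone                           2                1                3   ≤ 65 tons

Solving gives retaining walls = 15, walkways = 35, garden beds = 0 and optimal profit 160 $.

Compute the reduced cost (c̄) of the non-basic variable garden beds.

Check each constraint at x*: equipment 250/267 (slack 17); crew 95/95 (tight); stone 65/65 (tight).
Slack constraints have shadow price 0 (complementary slackness).
From A_Bᵀ y = c: 4·y_crew + 2·y_stone = 6; 1·y_crew + 1·y_stone = 2.
Solving: y_crew = 1, y_stone = 1.
Reduced cost of garden beds: c₃ − yᵀa₃ = 1 − (1·2 + 1·3) = 1 − 5 = -4.

-4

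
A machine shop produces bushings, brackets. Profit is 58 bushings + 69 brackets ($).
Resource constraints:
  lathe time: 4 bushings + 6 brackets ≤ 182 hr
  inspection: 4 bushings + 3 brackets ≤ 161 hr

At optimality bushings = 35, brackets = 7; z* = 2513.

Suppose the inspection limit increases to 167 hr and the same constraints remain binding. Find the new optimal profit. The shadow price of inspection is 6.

2549

Δb = 6, so new z* = 2513 + (6)·(6) = 2513 + 36 = 2549.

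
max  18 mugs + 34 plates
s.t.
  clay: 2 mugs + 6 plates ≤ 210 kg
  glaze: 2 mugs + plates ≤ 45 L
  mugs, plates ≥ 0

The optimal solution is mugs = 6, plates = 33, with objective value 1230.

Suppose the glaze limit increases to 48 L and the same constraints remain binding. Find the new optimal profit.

At the optimum: clay uses 210 of 210 (binding); glaze uses 45 of 45 (binding).
Dual feasibility on the basic columns requires 2·y_clay + 2·y_glaze = 18, 6·y_clay + 1·y_glaze = 34.
→ y_clay = 5 and y_glaze = 4.
Δz = y_glaze·Δb = 4 × (3) = 12, so new z* = 1230 + 12 = 1242.

1242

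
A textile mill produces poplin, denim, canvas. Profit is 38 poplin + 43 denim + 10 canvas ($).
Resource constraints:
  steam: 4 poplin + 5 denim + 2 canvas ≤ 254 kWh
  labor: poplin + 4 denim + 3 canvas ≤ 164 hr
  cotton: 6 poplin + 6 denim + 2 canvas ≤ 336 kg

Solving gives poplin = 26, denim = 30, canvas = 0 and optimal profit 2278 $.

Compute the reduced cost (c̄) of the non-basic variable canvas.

-6

At the optimum: steam uses 254 of 254 (binding); labor uses 146 of 164 (slack = 18); cotton uses 336 of 336 (binding).
Slack constraints have shadow price 0 (complementary slackness).
From A_Bᵀ y = c: 4·y_steam + 6·y_cotton = 38; 5·y_steam + 6·y_cotton = 43.
This yields shadow prices y_steam = 5, y_cotton = 3.
Reduced cost of canvas: c₃ − yᵀa₃ = 10 − (5·2 + 3·2) = 10 − 16 = -6.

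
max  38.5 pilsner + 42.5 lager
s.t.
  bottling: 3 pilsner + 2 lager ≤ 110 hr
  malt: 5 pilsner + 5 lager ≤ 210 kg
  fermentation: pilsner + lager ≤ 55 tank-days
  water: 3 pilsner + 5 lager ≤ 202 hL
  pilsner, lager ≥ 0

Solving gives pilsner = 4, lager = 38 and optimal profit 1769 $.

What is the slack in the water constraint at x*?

0

water used = 3·4 + 5·38 = 202; slack = 202 − 202 = 0.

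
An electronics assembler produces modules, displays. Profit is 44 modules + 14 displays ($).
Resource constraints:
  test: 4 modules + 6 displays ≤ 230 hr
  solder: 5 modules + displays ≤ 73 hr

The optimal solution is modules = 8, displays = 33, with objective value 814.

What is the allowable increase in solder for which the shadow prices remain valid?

Binding constraints: test, solder. The basis is B = [[4,6],[5,1]] with det -26.
Per unit increase in solder, x* moves by d = (0.2308, -0.1538).
The basis stays optimal until displays reaches 0; allowable increase = 214.5 hr.

214.5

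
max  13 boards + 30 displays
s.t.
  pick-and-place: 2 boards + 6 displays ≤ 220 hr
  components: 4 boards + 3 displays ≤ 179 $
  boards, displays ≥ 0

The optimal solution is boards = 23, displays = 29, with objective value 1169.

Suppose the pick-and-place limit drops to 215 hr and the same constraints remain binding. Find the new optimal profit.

1146.5

Both pick-and-place and components are binding at x*.
Dual feasibility on the basic columns requires 2·y_pick-and-place + 4·y_components = 13, 6·y_pick-and-place + 3·y_components = 30.
→ y_pick-and-place = 4.5 and y_components = 1.
Δz = y_pick-and-place·Δb = 4.5 × (-5) = -22.5, so new z* = 1169 − 22.5 = 1146.5.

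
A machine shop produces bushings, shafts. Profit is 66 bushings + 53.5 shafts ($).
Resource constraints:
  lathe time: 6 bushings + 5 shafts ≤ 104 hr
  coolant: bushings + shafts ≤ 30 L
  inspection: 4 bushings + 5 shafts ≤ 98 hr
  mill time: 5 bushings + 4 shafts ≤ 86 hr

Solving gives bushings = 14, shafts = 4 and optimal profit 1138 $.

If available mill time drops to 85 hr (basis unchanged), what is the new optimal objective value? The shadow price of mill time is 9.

1129

Δb = -1, so new z* = 1138 + (9)·(-1) = 1138 − 9 = 1129.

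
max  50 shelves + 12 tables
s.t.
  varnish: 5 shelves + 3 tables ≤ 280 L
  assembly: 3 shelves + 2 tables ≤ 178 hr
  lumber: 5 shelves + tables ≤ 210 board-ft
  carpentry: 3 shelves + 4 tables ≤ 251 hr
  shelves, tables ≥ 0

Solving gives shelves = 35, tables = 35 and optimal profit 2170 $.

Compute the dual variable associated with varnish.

1

Binding: varnish and lumber. Non-binding: assembly (3 unused), carpentry (6 unused).
Since assembly, carpentry are not tight, their duals are 0.
From A_Bᵀ y = c: 5·y_varnish + 5·y_lumber = 50; 3·y_varnish + 1·y_lumber = 12.
This yields shadow prices y_varnish = 1, y_lumber = 9.
Shadow price of varnish = 1.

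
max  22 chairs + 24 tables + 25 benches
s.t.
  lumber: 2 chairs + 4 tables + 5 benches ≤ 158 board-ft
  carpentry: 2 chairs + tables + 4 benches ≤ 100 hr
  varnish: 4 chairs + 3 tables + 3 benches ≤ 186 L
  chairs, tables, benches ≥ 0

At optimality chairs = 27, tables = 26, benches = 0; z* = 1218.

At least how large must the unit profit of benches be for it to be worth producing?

27

Binding: lumber and varnish. Non-binding: carpentry (20 unused).
Slack constraints have shadow price 0 (complementary slackness).
From A_Bᵀ y = c: 2·y_lumber + 4·y_varnish = 22; 4·y_lumber + 3·y_varnish = 24.
Solving: y_lumber = 3, y_varnish = 4.
benches enters the basis when its profit ≥ yᵀa₃ = 3·5 + 4·3 = 27.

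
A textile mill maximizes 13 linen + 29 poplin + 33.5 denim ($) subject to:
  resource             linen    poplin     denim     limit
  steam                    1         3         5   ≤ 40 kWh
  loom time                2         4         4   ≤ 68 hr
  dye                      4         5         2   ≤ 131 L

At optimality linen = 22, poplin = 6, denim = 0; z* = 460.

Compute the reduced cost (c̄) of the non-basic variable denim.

Check each constraint at x*: steam 40/40 (tight); loom time 68/68 (tight); dye 118/131 (slack 13).
By complementary slackness, y = 0 for the non-binding constraint.
Dual feasibility on the basic columns requires 1·y_steam + 2·y_loom time = 13, 3·y_steam + 4·y_loom time = 29.
→ y_steam = 3 and y_loom time = 5.
Reduced cost of denim: c₃ − yᵀa₃ = 33.5 − (3·5 + 5·4) = 33.5 − 35 = -1.5.

-1.5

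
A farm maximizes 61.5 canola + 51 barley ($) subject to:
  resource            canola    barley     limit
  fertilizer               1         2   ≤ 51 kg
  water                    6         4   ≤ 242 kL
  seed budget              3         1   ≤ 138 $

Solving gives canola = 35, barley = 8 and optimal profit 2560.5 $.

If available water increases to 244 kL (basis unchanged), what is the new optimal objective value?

Check each constraint at x*: fertilizer 51/51 (tight); water 242/242 (tight); seed budget 113/138 (slack 25).
Since seed budget is not tight, its dual is 0.
Dual feasibility on the basic columns requires 1·y_fertilizer + 6·y_water = 61.5, 2·y_fertilizer + 4·y_water = 51.
→ y_fertilizer = 7.5 and y_water = 9.
Δz = y_water·Δb = 9 × (2) = 18, so new z* = 2560.5 + 18 = 2578.5.

2578.5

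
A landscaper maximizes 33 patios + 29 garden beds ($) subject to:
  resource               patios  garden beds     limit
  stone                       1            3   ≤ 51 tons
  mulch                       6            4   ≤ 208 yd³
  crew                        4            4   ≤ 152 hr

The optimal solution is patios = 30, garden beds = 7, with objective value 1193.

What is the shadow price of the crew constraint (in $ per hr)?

0

At the optimum: stone uses 51 of 51 (binding); mulch uses 208 of 208 (binding); crew uses 148 of 152 (slack = 4).
By complementary slackness, y = 0 for the non-binding constraint.
The binding rows give the dual system: 1·y_stone + 6·y_mulch = 33 and 3·y_stone + 4·y_mulch = 29.
Solving: y_stone = 3, y_mulch = 5.
Shadow price of crew = 0.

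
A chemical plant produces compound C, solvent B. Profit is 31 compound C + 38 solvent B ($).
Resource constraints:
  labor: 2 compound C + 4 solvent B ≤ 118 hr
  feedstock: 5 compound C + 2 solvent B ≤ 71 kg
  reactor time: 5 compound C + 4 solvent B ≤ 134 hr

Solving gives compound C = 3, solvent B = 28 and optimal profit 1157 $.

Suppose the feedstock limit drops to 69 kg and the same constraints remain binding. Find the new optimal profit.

Binding: labor and feedstock. Non-binding: reactor time (7 unused).
Slack constraints have shadow price 0 (complementary slackness).
The binding rows give the dual system: 2·y_labor + 5·y_feedstock = 31 and 4·y_labor + 2·y_feedstock = 38.
Solving: y_labor = 8, y_feedstock = 3.
Δz = y_feedstock·Δb = 3 × (-2) = -6, so new z* = 1157 − 6 = 1151.

1151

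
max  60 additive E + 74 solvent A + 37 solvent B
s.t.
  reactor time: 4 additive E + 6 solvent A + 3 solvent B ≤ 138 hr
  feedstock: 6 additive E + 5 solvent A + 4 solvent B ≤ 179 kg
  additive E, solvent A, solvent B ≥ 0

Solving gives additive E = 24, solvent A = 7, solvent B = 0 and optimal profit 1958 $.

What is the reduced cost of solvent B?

-6

Check each constraint at x*: reactor time 138/138 (tight); feedstock 179/179 (tight).
From A_Bᵀ y = c: 4·y_reactor time + 6·y_feedstock = 60; 6·y_reactor time + 5·y_feedstock = 74.
Solving: y_reactor time = 9, y_feedstock = 4.
Reduced cost of solvent B: c₃ − yᵀa₃ = 37 − (9·3 + 4·4) = 37 − 43 = -6.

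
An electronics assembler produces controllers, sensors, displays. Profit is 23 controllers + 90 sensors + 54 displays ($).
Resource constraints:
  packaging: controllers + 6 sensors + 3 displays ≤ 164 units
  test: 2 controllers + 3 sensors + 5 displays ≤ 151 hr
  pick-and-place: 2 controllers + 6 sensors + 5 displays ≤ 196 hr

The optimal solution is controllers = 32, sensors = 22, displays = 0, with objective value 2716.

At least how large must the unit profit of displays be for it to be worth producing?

Check each constraint at x*: packaging 164/164 (tight); test 130/151 (slack 21); pick-and-place 196/196 (tight).
Since test is not tight, its dual is 0.
The binding rows give the dual system: 1·y_packaging + 2·y_pick-and-place = 23 and 6·y_packaging + 6·y_pick-and-place = 90.
→ y_packaging = 7 and y_pick-and-place = 8.
displays enters the basis when its profit ≥ yᵀa₃ = 7·3 + 8·5 = 61.

61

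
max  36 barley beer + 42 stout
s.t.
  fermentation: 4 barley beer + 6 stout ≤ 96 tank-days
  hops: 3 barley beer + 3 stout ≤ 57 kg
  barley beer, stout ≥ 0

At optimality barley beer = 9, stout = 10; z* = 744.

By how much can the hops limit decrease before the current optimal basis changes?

9

Binding constraints: fermentation, hops. The basis is B = [[4,6],[3,3]] with det -6.
Per unit decrease in hops, x* moves by d = (-1, 0.6667).
The basis stays optimal until barley beer reaches 0; allowable decrease = 9 kg.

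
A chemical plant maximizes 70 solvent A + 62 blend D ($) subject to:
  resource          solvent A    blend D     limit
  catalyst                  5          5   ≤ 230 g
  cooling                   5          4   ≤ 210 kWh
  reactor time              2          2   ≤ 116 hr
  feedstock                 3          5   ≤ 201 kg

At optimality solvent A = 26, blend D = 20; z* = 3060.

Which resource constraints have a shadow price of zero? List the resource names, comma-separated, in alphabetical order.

feedstock, reactor time

catalyst: 230/230 (binding)
cooling: 210/210 (binding)
reactor time: 92/116 (slack 24)
feedstock: 178/201 (slack 23)
By complementary slackness, a constraint with positive slack has shadow price 0 → feedstock, reactor time.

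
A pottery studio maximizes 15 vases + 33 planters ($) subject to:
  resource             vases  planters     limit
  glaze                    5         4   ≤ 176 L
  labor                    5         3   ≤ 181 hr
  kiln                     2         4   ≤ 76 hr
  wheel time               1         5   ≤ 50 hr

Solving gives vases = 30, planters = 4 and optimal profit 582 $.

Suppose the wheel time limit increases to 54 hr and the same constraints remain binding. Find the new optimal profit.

At the optimum: glaze uses 166 of 176 (slack = 10); labor uses 162 of 181 (slack = 19); kiln uses 76 of 76 (binding); wheel time uses 50 of 50 (binding).
Slack constraints have shadow price 0 (complementary slackness).
The binding rows give the dual system: 2·y_kiln + 1·y_wheel time = 15 and 4·y_kiln + 5·y_wheel time = 33.
Solving: y_kiln = 7, y_wheel time = 1.
Δz = y_wheel time·Δb = 1 × (4) = 4, so new z* = 582 + 4 = 586.

586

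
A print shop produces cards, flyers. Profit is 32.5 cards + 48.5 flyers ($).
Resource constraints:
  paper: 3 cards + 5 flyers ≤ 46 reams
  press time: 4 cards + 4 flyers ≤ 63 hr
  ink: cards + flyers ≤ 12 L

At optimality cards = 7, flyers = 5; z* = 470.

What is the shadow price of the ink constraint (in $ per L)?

8.5

At the optimum: paper uses 46 of 46 (binding); press time uses 48 of 63 (slack = 15); ink uses 12 of 12 (binding).
Slack constraints have shadow price 0 (complementary slackness).
From A_Bᵀ y = c: 3·y_paper + 1·y_ink = 32.5; 5·y_paper + 1·y_ink = 48.5.
This yields shadow prices y_paper = 8, y_ink = 8.5.
Shadow price of ink = 8.5.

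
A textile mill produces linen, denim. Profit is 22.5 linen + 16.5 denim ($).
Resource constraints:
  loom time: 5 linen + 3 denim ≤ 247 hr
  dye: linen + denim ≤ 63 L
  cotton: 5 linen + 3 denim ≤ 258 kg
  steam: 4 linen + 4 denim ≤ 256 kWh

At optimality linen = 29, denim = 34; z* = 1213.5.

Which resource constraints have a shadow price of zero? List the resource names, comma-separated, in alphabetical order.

loom time: 247/247 (binding)
dye: 63/63 (binding)
cotton: 247/258 (slack 11)
steam: 252/256 (slack 4)
By complementary slackness, a constraint with positive slack has shadow price 0 → cotton, steam.

cotton, steam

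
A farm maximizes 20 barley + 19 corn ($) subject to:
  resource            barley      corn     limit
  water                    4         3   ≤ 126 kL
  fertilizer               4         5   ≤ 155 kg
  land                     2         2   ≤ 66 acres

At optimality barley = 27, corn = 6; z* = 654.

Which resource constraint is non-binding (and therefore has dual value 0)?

water: 126/126 (binding)
fertilizer: 138/155 (slack 17)
land: 66/66 (binding)
By complementary slackness, a constraint with positive slack has shadow price 0 → fertilizer.

fertilizer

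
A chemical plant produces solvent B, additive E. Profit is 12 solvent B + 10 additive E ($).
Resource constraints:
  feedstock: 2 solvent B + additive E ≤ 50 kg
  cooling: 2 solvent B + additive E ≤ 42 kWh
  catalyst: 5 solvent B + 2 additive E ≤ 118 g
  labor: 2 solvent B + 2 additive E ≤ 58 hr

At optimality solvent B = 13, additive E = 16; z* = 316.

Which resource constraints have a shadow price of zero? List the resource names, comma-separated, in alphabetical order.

feedstock: 42/50 (slack 8)
cooling: 42/42 (binding)
catalyst: 97/118 (slack 21)
labor: 58/58 (binding)
By complementary slackness, a constraint with positive slack has shadow price 0 → catalyst, feedstock.

catalyst, feedstock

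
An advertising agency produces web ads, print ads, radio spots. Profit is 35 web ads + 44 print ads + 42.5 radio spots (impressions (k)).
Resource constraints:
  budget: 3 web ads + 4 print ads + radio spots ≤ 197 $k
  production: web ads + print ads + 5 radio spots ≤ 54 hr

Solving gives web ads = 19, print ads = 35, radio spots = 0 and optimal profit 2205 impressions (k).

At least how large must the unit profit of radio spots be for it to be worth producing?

Both budget and production are binding at x*.
Dual feasibility on the basic columns requires 3·y_budget + 1·y_production = 35, 4·y_budget + 1·y_production = 44.
This yields shadow prices y_budget = 9, y_production = 8.
radio spots enters the basis when its profit ≥ yᵀa₃ = 9·1 + 8·5 = 49.

49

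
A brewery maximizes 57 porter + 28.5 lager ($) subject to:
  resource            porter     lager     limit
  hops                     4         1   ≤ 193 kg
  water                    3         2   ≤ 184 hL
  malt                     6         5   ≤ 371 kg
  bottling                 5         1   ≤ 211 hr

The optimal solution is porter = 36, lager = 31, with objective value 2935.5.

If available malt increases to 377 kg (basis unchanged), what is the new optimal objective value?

Binding: malt and bottling. Non-binding: hops (18 unused), water (14 unused).
Slack constraints have shadow price 0 (complementary slackness).
The binding rows give the dual system: 6·y_malt + 5·y_bottling = 57 and 5·y_malt + 1·y_bottling = 28.5.
This yields shadow prices y_malt = 4.5, y_bottling = 6.
Δz = y_malt·Δb = 4.5 × (6) = 27, so new z* = 2935.5 + 27 = 2962.5.

2962.5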